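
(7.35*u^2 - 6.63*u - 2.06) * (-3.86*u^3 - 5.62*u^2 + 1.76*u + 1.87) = -28.371*u^5 - 15.7152*u^4 + 58.1482*u^3 + 13.6529*u^2 - 16.0237*u - 3.8522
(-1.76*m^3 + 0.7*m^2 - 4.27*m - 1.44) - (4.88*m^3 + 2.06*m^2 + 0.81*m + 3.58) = -6.64*m^3 - 1.36*m^2 - 5.08*m - 5.02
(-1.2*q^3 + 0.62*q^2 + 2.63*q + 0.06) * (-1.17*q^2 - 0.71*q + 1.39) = 1.404*q^5 + 0.1266*q^4 - 5.1853*q^3 - 1.0757*q^2 + 3.6131*q + 0.0834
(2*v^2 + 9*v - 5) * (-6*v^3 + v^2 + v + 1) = -12*v^5 - 52*v^4 + 41*v^3 + 6*v^2 + 4*v - 5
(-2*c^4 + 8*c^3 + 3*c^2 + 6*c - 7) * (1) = -2*c^4 + 8*c^3 + 3*c^2 + 6*c - 7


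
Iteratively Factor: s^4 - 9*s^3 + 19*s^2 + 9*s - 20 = (s - 5)*(s^3 - 4*s^2 - s + 4) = (s - 5)*(s - 1)*(s^2 - 3*s - 4) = (s - 5)*(s - 1)*(s + 1)*(s - 4)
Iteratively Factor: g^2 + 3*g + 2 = (g + 2)*(g + 1)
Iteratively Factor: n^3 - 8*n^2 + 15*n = (n - 3)*(n^2 - 5*n) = n*(n - 3)*(n - 5)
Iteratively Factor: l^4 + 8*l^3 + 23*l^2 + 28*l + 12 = (l + 1)*(l^3 + 7*l^2 + 16*l + 12) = (l + 1)*(l + 3)*(l^2 + 4*l + 4) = (l + 1)*(l + 2)*(l + 3)*(l + 2)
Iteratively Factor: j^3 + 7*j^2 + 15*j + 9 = (j + 3)*(j^2 + 4*j + 3) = (j + 3)^2*(j + 1)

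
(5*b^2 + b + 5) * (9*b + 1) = 45*b^3 + 14*b^2 + 46*b + 5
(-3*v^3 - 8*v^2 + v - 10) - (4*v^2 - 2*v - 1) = -3*v^3 - 12*v^2 + 3*v - 9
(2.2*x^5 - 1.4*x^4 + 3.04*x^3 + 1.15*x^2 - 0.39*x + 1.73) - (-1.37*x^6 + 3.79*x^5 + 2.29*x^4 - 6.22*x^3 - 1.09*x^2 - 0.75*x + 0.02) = 1.37*x^6 - 1.59*x^5 - 3.69*x^4 + 9.26*x^3 + 2.24*x^2 + 0.36*x + 1.71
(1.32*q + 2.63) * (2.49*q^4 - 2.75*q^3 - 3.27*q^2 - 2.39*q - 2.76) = 3.2868*q^5 + 2.9187*q^4 - 11.5489*q^3 - 11.7549*q^2 - 9.9289*q - 7.2588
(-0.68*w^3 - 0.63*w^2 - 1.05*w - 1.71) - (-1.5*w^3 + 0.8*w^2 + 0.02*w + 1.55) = 0.82*w^3 - 1.43*w^2 - 1.07*w - 3.26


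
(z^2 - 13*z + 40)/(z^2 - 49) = (z^2 - 13*z + 40)/(z^2 - 49)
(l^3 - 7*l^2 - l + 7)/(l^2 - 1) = l - 7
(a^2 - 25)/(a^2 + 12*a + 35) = (a - 5)/(a + 7)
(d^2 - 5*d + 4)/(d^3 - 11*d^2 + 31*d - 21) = (d - 4)/(d^2 - 10*d + 21)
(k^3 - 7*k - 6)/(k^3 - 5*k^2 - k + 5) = (k^2 - k - 6)/(k^2 - 6*k + 5)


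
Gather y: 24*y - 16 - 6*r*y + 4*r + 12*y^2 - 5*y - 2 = 4*r + 12*y^2 + y*(19 - 6*r) - 18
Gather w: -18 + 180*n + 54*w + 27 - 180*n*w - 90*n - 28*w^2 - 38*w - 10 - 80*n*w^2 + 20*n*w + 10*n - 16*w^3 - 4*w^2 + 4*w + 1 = 100*n - 16*w^3 + w^2*(-80*n - 32) + w*(20 - 160*n)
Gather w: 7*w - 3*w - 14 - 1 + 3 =4*w - 12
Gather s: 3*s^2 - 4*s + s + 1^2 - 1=3*s^2 - 3*s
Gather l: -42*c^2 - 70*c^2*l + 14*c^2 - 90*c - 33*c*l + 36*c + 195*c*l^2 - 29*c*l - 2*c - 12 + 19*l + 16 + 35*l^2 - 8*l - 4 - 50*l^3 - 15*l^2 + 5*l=-28*c^2 - 56*c - 50*l^3 + l^2*(195*c + 20) + l*(-70*c^2 - 62*c + 16)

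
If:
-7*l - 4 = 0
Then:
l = -4/7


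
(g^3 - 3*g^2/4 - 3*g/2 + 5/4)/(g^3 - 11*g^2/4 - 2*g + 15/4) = (g - 1)/(g - 3)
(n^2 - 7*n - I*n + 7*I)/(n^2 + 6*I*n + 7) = (n - 7)/(n + 7*I)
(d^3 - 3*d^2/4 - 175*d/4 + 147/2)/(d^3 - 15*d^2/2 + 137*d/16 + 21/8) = 4*(d + 7)/(4*d + 1)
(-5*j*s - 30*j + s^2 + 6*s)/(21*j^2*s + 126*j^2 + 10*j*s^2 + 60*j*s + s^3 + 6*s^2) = (-5*j + s)/(21*j^2 + 10*j*s + s^2)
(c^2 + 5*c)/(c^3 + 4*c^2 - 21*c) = (c + 5)/(c^2 + 4*c - 21)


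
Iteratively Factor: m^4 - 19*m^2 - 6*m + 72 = (m - 4)*(m^3 + 4*m^2 - 3*m - 18) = (m - 4)*(m + 3)*(m^2 + m - 6) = (m - 4)*(m - 2)*(m + 3)*(m + 3)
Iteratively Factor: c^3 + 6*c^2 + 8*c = (c + 2)*(c^2 + 4*c) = c*(c + 2)*(c + 4)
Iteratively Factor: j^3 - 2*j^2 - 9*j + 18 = (j + 3)*(j^2 - 5*j + 6) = (j - 2)*(j + 3)*(j - 3)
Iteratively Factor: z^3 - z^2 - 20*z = (z - 5)*(z^2 + 4*z) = (z - 5)*(z + 4)*(z)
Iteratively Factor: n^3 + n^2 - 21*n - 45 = (n - 5)*(n^2 + 6*n + 9) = (n - 5)*(n + 3)*(n + 3)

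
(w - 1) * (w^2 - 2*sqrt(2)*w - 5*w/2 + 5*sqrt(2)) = w^3 - 7*w^2/2 - 2*sqrt(2)*w^2 + 5*w/2 + 7*sqrt(2)*w - 5*sqrt(2)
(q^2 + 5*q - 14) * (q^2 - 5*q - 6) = q^4 - 45*q^2 + 40*q + 84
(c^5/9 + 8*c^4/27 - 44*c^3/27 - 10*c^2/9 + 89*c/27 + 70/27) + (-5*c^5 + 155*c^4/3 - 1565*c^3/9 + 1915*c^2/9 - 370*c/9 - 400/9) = -44*c^5/9 + 1403*c^4/27 - 4739*c^3/27 + 635*c^2/3 - 1021*c/27 - 1130/27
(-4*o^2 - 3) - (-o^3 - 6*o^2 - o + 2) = o^3 + 2*o^2 + o - 5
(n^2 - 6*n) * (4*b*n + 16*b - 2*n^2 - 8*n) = 4*b*n^3 - 8*b*n^2 - 96*b*n - 2*n^4 + 4*n^3 + 48*n^2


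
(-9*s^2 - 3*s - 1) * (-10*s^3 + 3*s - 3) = 90*s^5 + 30*s^4 - 17*s^3 + 18*s^2 + 6*s + 3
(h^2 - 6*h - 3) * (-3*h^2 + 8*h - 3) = -3*h^4 + 26*h^3 - 42*h^2 - 6*h + 9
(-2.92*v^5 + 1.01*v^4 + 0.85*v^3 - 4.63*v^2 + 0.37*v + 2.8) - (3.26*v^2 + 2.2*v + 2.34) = -2.92*v^5 + 1.01*v^4 + 0.85*v^3 - 7.89*v^2 - 1.83*v + 0.46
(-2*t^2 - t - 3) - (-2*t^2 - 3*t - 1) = 2*t - 2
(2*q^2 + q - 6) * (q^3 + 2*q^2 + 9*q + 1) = 2*q^5 + 5*q^4 + 14*q^3 - q^2 - 53*q - 6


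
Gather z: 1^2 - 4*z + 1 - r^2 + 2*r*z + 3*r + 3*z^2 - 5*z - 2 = -r^2 + 3*r + 3*z^2 + z*(2*r - 9)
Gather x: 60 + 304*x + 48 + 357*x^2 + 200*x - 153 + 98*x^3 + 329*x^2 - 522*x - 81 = 98*x^3 + 686*x^2 - 18*x - 126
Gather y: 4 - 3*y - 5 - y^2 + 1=-y^2 - 3*y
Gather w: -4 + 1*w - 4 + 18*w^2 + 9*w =18*w^2 + 10*w - 8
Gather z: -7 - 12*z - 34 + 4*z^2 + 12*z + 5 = 4*z^2 - 36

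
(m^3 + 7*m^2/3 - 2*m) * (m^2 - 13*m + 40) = m^5 - 32*m^4/3 + 23*m^3/3 + 358*m^2/3 - 80*m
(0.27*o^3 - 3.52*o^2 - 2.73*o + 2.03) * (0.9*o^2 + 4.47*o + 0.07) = 0.243*o^5 - 1.9611*o^4 - 18.1725*o^3 - 10.6225*o^2 + 8.883*o + 0.1421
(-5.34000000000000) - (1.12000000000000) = -6.46000000000000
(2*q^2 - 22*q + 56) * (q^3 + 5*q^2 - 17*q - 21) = 2*q^5 - 12*q^4 - 88*q^3 + 612*q^2 - 490*q - 1176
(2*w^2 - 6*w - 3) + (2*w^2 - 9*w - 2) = 4*w^2 - 15*w - 5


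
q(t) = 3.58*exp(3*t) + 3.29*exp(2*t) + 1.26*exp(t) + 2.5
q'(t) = 10.74*exp(3*t) + 6.58*exp(2*t) + 1.26*exp(t)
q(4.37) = 1788663.47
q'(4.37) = 5345228.14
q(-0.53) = 5.11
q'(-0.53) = 5.21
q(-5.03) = 2.51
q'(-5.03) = 0.01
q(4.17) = 984165.01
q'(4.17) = 2938545.63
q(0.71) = 48.80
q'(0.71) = 120.16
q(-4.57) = 2.51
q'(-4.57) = 0.01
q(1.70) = 695.18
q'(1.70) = 1965.66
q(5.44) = 43984571.76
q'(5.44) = 131778416.23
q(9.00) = 1904948732865.29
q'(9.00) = 5714630156870.13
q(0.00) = 10.63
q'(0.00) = 18.58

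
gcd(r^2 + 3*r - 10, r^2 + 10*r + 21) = 1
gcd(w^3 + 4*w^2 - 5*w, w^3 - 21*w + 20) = w^2 + 4*w - 5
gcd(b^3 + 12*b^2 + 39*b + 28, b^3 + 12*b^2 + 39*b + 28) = b^3 + 12*b^2 + 39*b + 28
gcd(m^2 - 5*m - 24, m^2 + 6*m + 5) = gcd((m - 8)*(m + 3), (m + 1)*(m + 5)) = 1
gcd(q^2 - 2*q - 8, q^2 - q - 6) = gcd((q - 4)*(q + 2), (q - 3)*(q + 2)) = q + 2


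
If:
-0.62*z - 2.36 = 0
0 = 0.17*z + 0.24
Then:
No Solution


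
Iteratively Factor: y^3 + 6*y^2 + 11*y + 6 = (y + 3)*(y^2 + 3*y + 2) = (y + 1)*(y + 3)*(y + 2)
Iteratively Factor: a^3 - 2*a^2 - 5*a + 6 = (a - 3)*(a^2 + a - 2) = (a - 3)*(a - 1)*(a + 2)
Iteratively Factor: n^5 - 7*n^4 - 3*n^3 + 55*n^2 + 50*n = (n - 5)*(n^4 - 2*n^3 - 13*n^2 - 10*n) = (n - 5)*(n + 1)*(n^3 - 3*n^2 - 10*n) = n*(n - 5)*(n + 1)*(n^2 - 3*n - 10) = n*(n - 5)*(n + 1)*(n + 2)*(n - 5)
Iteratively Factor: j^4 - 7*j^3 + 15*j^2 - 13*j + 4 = (j - 1)*(j^3 - 6*j^2 + 9*j - 4) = (j - 1)^2*(j^2 - 5*j + 4) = (j - 1)^3*(j - 4)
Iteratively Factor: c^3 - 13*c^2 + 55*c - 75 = (c - 3)*(c^2 - 10*c + 25) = (c - 5)*(c - 3)*(c - 5)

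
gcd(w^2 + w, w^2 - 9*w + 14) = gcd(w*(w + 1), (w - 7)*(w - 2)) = 1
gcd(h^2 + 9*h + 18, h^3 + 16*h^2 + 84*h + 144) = h + 6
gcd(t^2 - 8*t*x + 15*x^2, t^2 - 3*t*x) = -t + 3*x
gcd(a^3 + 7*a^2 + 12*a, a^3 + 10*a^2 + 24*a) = a^2 + 4*a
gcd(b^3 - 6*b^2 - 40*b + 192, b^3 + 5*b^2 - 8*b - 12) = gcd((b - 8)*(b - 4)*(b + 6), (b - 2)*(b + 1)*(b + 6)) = b + 6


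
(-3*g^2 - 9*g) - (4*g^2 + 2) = -7*g^2 - 9*g - 2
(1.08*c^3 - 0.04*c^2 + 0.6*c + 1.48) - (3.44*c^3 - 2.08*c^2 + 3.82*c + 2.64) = -2.36*c^3 + 2.04*c^2 - 3.22*c - 1.16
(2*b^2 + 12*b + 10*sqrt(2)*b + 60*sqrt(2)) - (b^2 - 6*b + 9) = b^2 + 10*sqrt(2)*b + 18*b - 9 + 60*sqrt(2)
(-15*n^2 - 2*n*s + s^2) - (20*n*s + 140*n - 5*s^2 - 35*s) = -15*n^2 - 22*n*s - 140*n + 6*s^2 + 35*s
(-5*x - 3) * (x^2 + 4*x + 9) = -5*x^3 - 23*x^2 - 57*x - 27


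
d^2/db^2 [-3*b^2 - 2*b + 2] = -6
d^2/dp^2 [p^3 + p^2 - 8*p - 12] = 6*p + 2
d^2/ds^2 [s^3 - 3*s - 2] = 6*s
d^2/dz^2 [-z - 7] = 0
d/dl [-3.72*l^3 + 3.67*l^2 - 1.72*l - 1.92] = -11.16*l^2 + 7.34*l - 1.72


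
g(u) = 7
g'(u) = 0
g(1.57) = 7.00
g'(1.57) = 0.00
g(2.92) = 7.00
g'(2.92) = 0.00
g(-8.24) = 7.00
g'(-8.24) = 0.00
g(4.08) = 7.00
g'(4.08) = 0.00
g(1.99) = 7.00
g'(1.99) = 0.00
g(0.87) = 7.00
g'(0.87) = 0.00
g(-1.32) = 7.00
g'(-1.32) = 0.00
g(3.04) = 7.00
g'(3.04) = 0.00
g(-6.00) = 7.00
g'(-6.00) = 0.00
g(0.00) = 7.00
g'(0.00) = 0.00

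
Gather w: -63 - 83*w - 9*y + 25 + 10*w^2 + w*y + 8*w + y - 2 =10*w^2 + w*(y - 75) - 8*y - 40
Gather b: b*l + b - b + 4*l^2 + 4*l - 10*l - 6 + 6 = b*l + 4*l^2 - 6*l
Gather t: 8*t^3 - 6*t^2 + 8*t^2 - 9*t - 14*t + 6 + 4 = 8*t^3 + 2*t^2 - 23*t + 10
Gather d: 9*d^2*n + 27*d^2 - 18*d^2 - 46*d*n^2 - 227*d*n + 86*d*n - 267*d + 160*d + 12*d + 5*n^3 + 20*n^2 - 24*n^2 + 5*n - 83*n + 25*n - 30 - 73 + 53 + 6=d^2*(9*n + 9) + d*(-46*n^2 - 141*n - 95) + 5*n^3 - 4*n^2 - 53*n - 44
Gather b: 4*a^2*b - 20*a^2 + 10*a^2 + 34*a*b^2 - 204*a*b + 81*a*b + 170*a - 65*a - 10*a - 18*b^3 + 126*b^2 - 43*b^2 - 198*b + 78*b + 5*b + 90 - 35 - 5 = -10*a^2 + 95*a - 18*b^3 + b^2*(34*a + 83) + b*(4*a^2 - 123*a - 115) + 50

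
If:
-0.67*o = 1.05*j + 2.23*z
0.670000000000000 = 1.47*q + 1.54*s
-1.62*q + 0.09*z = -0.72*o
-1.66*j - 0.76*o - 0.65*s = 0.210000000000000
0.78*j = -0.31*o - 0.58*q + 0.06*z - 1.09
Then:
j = 0.45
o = -2.50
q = -1.08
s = 1.47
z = 0.54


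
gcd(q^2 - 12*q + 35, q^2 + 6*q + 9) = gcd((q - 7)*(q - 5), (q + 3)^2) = 1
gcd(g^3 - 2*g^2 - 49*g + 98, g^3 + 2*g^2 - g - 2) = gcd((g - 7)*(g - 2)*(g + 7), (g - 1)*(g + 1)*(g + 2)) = 1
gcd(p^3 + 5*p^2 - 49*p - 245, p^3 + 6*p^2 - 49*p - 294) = p^2 - 49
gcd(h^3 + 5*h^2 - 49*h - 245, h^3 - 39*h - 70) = h^2 - 2*h - 35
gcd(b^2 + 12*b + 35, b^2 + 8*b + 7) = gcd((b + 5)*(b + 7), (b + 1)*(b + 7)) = b + 7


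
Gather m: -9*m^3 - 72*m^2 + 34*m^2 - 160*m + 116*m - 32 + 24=-9*m^3 - 38*m^2 - 44*m - 8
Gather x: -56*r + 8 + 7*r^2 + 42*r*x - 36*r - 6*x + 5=7*r^2 - 92*r + x*(42*r - 6) + 13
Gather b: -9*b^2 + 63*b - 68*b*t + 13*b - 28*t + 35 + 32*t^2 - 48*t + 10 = -9*b^2 + b*(76 - 68*t) + 32*t^2 - 76*t + 45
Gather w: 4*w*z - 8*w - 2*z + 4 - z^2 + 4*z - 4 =w*(4*z - 8) - z^2 + 2*z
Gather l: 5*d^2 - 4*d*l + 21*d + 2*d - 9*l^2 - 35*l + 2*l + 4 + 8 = 5*d^2 + 23*d - 9*l^2 + l*(-4*d - 33) + 12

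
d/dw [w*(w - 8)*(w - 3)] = 3*w^2 - 22*w + 24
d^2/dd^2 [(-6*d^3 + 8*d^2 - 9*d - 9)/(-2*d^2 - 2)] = (3*d^3 + 51*d^2 - 9*d - 17)/(d^6 + 3*d^4 + 3*d^2 + 1)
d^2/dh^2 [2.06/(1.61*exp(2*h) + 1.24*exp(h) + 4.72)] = (2.06*(3.22*exp(h) + 1.24)*(6.44*exp(h) + 2.48)*exp(h) - (13.2664*exp(h) + 2.5544)*(1.61*exp(2*h) + 1.24*exp(h) + 4.72))*exp(h)/(1.61*exp(2*h) + 1.24*exp(h) + 4.72)^3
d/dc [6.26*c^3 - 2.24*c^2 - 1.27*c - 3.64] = 18.78*c^2 - 4.48*c - 1.27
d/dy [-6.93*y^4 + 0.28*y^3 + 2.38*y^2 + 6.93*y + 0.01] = -27.72*y^3 + 0.84*y^2 + 4.76*y + 6.93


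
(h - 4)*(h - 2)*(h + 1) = h^3 - 5*h^2 + 2*h + 8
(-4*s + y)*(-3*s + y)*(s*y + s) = 12*s^3*y + 12*s^3 - 7*s^2*y^2 - 7*s^2*y + s*y^3 + s*y^2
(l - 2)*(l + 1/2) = l^2 - 3*l/2 - 1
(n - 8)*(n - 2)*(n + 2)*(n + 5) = n^4 - 3*n^3 - 44*n^2 + 12*n + 160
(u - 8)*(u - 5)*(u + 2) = u^3 - 11*u^2 + 14*u + 80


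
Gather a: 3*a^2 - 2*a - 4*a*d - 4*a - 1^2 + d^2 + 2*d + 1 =3*a^2 + a*(-4*d - 6) + d^2 + 2*d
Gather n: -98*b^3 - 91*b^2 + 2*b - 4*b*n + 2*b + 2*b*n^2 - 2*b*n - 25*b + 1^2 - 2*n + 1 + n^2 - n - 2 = -98*b^3 - 91*b^2 - 21*b + n^2*(2*b + 1) + n*(-6*b - 3)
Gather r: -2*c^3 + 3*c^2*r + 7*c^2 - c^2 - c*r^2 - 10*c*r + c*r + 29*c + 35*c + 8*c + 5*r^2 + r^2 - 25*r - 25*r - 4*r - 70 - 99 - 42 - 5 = -2*c^3 + 6*c^2 + 72*c + r^2*(6 - c) + r*(3*c^2 - 9*c - 54) - 216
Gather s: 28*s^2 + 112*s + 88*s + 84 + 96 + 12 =28*s^2 + 200*s + 192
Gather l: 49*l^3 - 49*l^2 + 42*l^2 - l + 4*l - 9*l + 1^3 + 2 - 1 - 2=49*l^3 - 7*l^2 - 6*l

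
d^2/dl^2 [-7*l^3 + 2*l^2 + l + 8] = 4 - 42*l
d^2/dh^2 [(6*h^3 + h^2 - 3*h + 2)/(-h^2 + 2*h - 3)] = 2*(-5*h^3 + 111*h^2 - 177*h + 7)/(h^6 - 6*h^5 + 21*h^4 - 44*h^3 + 63*h^2 - 54*h + 27)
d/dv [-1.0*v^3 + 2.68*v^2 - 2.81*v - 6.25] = -3.0*v^2 + 5.36*v - 2.81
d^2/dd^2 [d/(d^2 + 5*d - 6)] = 2*(d*(2*d + 5)^2 - (3*d + 5)*(d^2 + 5*d - 6))/(d^2 + 5*d - 6)^3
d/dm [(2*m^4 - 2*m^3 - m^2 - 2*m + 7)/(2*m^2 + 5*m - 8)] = (8*m^5 + 26*m^4 - 84*m^3 + 47*m^2 - 12*m - 19)/(4*m^4 + 20*m^3 - 7*m^2 - 80*m + 64)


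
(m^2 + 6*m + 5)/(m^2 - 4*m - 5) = (m + 5)/(m - 5)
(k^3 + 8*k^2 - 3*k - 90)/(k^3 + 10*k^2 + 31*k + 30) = (k^2 + 3*k - 18)/(k^2 + 5*k + 6)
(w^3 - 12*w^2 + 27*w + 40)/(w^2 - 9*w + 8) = (w^2 - 4*w - 5)/(w - 1)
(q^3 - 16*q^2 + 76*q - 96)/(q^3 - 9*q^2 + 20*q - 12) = (q - 8)/(q - 1)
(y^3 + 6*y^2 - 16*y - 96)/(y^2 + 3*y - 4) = (y^2 + 2*y - 24)/(y - 1)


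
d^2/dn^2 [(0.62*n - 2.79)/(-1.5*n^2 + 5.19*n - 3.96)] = (-(0.62*n - 2.79)*(3.0*n - 5.19)*(6.0*n - 10.38) + (5.58*n - 14.8056)*(1.5*n^2 - 5.19*n + 3.96))/(1.5*n^2 - 5.19*n + 3.96)^3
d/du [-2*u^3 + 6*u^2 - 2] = 6*u*(2 - u)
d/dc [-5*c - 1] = -5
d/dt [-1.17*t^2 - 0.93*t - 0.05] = -2.34*t - 0.93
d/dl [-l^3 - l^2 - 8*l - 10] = -3*l^2 - 2*l - 8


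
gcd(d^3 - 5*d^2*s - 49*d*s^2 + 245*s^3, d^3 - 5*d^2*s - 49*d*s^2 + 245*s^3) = d^3 - 5*d^2*s - 49*d*s^2 + 245*s^3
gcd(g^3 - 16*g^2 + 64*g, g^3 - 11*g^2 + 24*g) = g^2 - 8*g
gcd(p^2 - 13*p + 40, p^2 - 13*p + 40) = p^2 - 13*p + 40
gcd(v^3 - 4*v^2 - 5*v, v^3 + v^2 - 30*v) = v^2 - 5*v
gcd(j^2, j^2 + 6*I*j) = j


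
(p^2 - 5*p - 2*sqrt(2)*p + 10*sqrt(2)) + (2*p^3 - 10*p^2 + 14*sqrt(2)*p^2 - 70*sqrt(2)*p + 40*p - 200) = 2*p^3 - 9*p^2 + 14*sqrt(2)*p^2 - 72*sqrt(2)*p + 35*p - 200 + 10*sqrt(2)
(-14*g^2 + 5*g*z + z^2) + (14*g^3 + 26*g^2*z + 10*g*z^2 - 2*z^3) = 14*g^3 + 26*g^2*z - 14*g^2 + 10*g*z^2 + 5*g*z - 2*z^3 + z^2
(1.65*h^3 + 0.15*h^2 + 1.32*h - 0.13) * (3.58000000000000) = 5.907*h^3 + 0.537*h^2 + 4.7256*h - 0.4654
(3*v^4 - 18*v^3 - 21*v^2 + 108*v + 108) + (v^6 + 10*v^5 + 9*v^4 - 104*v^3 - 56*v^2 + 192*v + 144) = v^6 + 10*v^5 + 12*v^4 - 122*v^3 - 77*v^2 + 300*v + 252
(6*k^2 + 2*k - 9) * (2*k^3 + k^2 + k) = 12*k^5 + 10*k^4 - 10*k^3 - 7*k^2 - 9*k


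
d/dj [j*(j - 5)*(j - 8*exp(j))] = -8*j^2*exp(j) + 3*j^2 + 24*j*exp(j) - 10*j + 40*exp(j)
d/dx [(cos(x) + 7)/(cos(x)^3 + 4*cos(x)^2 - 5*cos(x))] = (115*cos(x) + 25*cos(2*x) + cos(3*x) - 45)*sin(x)/(2*(cos(x) - 1)^2*(cos(x) + 5)^2*cos(x)^2)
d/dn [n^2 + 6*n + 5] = 2*n + 6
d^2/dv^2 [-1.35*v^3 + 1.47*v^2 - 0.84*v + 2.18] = 2.94 - 8.1*v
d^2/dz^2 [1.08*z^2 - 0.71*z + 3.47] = 2.16000000000000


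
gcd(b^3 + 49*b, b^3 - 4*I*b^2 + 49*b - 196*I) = b^2 + 49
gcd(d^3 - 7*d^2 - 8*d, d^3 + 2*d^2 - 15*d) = d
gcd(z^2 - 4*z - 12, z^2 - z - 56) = 1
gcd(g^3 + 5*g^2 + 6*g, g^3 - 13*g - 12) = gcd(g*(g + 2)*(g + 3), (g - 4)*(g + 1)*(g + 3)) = g + 3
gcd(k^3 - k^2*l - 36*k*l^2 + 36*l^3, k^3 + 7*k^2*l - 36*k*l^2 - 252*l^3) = k^2 - 36*l^2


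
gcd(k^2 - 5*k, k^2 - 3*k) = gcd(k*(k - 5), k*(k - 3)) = k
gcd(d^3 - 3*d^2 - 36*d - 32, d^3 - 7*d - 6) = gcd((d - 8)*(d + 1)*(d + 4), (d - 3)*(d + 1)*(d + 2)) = d + 1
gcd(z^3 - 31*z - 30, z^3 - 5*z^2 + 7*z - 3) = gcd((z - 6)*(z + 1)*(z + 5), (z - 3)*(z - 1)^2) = 1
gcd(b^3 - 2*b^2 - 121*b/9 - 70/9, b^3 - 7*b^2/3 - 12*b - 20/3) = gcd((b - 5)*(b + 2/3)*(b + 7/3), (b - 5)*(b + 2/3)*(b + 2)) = b^2 - 13*b/3 - 10/3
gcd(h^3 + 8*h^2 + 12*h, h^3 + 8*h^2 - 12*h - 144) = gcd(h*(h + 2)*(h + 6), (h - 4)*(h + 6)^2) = h + 6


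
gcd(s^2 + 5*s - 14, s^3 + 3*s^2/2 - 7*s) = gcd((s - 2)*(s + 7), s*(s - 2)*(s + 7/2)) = s - 2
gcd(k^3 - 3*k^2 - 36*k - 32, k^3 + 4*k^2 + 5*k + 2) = k + 1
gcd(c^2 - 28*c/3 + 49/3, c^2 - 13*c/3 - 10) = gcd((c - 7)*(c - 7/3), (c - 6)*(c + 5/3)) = 1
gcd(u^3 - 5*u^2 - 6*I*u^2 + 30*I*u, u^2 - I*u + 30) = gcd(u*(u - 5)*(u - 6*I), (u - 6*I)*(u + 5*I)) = u - 6*I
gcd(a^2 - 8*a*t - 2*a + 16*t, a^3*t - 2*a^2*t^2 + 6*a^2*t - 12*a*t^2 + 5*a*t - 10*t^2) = 1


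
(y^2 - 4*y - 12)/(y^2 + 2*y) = (y - 6)/y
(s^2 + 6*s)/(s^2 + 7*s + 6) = s/(s + 1)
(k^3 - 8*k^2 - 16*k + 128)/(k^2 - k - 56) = (k^2 - 16)/(k + 7)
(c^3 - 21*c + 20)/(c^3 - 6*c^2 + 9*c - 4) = (c + 5)/(c - 1)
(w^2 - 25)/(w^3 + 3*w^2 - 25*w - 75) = 1/(w + 3)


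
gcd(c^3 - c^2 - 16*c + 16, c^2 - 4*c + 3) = c - 1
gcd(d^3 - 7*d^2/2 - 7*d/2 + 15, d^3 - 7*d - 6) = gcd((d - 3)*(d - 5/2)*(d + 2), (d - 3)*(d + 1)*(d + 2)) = d^2 - d - 6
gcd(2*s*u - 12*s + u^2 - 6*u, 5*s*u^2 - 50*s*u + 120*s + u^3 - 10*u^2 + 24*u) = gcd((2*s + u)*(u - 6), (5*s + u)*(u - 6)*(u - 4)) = u - 6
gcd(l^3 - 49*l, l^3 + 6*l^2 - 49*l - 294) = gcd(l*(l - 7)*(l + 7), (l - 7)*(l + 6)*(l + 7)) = l^2 - 49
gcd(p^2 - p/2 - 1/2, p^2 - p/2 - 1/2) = p^2 - p/2 - 1/2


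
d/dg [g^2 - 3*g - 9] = 2*g - 3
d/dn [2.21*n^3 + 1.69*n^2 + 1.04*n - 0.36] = 6.63*n^2 + 3.38*n + 1.04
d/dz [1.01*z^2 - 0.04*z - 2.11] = 2.02*z - 0.04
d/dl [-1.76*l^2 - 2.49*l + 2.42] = -3.52*l - 2.49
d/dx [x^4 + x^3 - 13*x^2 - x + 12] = 4*x^3 + 3*x^2 - 26*x - 1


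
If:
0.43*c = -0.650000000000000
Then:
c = -1.51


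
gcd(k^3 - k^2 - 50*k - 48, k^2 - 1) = k + 1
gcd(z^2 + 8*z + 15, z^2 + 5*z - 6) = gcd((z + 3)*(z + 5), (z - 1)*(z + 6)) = 1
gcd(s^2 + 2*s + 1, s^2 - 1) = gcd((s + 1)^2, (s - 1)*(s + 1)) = s + 1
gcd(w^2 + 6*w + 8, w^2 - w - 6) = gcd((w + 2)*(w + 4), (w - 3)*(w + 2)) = w + 2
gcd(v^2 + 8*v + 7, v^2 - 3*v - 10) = 1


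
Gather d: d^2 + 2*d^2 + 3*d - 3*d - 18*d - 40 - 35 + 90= 3*d^2 - 18*d + 15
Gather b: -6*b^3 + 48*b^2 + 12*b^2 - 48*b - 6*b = -6*b^3 + 60*b^2 - 54*b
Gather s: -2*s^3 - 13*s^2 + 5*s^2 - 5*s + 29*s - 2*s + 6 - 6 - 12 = -2*s^3 - 8*s^2 + 22*s - 12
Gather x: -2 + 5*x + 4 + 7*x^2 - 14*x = 7*x^2 - 9*x + 2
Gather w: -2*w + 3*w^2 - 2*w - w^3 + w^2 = -w^3 + 4*w^2 - 4*w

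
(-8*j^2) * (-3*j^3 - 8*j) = 24*j^5 + 64*j^3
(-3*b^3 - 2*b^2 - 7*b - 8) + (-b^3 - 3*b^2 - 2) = -4*b^3 - 5*b^2 - 7*b - 10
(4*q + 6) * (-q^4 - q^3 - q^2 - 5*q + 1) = -4*q^5 - 10*q^4 - 10*q^3 - 26*q^2 - 26*q + 6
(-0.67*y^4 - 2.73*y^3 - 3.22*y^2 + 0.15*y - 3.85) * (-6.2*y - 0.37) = 4.154*y^5 + 17.1739*y^4 + 20.9741*y^3 + 0.2614*y^2 + 23.8145*y + 1.4245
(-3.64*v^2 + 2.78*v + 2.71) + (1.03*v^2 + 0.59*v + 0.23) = -2.61*v^2 + 3.37*v + 2.94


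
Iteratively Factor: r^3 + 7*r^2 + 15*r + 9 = (r + 1)*(r^2 + 6*r + 9) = (r + 1)*(r + 3)*(r + 3)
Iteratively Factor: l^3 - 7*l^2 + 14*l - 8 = (l - 4)*(l^2 - 3*l + 2) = (l - 4)*(l - 1)*(l - 2)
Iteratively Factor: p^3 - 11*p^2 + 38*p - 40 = (p - 2)*(p^2 - 9*p + 20) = (p - 5)*(p - 2)*(p - 4)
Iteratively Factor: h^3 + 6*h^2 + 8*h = (h)*(h^2 + 6*h + 8) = h*(h + 4)*(h + 2)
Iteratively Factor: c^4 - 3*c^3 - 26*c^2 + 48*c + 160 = (c - 4)*(c^3 + c^2 - 22*c - 40) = (c - 5)*(c - 4)*(c^2 + 6*c + 8) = (c - 5)*(c - 4)*(c + 2)*(c + 4)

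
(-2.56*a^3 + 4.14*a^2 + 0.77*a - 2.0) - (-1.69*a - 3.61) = -2.56*a^3 + 4.14*a^2 + 2.46*a + 1.61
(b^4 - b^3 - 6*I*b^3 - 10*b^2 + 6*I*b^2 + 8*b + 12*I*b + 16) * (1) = b^4 - b^3 - 6*I*b^3 - 10*b^2 + 6*I*b^2 + 8*b + 12*I*b + 16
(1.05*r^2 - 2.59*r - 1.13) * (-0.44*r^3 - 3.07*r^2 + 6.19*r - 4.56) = -0.462*r^5 - 2.0839*r^4 + 14.948*r^3 - 17.351*r^2 + 4.8157*r + 5.1528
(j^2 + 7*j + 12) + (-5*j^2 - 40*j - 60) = -4*j^2 - 33*j - 48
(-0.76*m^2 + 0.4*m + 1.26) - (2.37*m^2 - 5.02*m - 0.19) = -3.13*m^2 + 5.42*m + 1.45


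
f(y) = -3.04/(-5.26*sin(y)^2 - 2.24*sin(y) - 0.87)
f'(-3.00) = 5.24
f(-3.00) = 4.62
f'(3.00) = 6.73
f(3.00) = 2.36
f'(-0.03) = -8.97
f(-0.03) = 3.76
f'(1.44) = -0.07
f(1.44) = 0.37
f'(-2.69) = -8.04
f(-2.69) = 3.40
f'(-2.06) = -1.13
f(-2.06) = 1.02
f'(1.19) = -0.24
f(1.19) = 0.41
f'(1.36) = -0.12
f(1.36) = 0.38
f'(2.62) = 1.82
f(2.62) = 0.92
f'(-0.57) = 6.18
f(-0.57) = 2.55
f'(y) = -3.04*(10.52*sin(y)*cos(y) + 2.24*cos(y))/(-5.26*sin(y)^2 - 2.24*sin(y) - 0.87)^2 = -(31.9808*sin(y) + 6.8096)*cos(y)/(5.26*sin(y)^2 + 2.24*sin(y) + 0.87)^2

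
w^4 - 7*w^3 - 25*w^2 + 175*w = w*(w - 7)*(w - 5)*(w + 5)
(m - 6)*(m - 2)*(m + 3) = m^3 - 5*m^2 - 12*m + 36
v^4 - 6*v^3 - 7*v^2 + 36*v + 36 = (v - 6)*(v - 3)*(v + 1)*(v + 2)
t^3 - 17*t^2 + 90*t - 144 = (t - 8)*(t - 6)*(t - 3)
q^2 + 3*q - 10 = (q - 2)*(q + 5)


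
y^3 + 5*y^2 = y^2*(y + 5)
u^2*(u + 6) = u^3 + 6*u^2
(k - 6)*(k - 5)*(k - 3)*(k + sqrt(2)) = k^4 - 14*k^3 + sqrt(2)*k^3 - 14*sqrt(2)*k^2 + 63*k^2 - 90*k + 63*sqrt(2)*k - 90*sqrt(2)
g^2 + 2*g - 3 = (g - 1)*(g + 3)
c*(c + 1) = c^2 + c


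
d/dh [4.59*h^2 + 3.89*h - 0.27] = 9.18*h + 3.89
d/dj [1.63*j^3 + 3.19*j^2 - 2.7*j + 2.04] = 4.89*j^2 + 6.38*j - 2.7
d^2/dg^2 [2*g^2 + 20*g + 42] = 4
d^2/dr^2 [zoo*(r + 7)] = 0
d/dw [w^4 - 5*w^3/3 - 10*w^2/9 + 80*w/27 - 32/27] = 4*w^3 - 5*w^2 - 20*w/9 + 80/27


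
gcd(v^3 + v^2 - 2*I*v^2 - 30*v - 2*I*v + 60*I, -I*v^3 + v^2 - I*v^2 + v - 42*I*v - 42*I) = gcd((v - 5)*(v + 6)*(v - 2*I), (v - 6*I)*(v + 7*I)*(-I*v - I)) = 1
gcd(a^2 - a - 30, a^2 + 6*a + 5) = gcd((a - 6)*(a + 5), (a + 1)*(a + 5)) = a + 5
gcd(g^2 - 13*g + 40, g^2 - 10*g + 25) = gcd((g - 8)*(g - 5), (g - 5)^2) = g - 5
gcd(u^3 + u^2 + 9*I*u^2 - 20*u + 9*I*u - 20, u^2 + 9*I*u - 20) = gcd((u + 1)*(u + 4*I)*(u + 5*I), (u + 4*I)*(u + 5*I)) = u^2 + 9*I*u - 20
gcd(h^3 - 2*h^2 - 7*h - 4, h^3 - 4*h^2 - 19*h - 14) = h + 1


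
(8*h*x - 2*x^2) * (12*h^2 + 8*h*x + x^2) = 96*h^3*x + 40*h^2*x^2 - 8*h*x^3 - 2*x^4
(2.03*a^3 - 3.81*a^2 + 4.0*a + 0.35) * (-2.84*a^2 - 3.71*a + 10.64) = -5.7652*a^5 + 3.2891*a^4 + 24.3743*a^3 - 56.3724*a^2 + 41.2615*a + 3.724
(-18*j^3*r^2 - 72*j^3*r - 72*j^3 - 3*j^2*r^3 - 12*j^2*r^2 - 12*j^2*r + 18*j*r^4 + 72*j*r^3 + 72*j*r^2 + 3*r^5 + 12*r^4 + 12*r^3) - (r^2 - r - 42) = -18*j^3*r^2 - 72*j^3*r - 72*j^3 - 3*j^2*r^3 - 12*j^2*r^2 - 12*j^2*r + 18*j*r^4 + 72*j*r^3 + 72*j*r^2 + 3*r^5 + 12*r^4 + 12*r^3 - r^2 + r + 42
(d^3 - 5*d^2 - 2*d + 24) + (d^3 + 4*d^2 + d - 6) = 2*d^3 - d^2 - d + 18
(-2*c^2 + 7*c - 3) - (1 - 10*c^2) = 8*c^2 + 7*c - 4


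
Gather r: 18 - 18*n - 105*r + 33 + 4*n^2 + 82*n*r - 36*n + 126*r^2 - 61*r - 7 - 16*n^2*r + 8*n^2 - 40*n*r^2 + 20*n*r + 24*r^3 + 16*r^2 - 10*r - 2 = 12*n^2 - 54*n + 24*r^3 + r^2*(142 - 40*n) + r*(-16*n^2 + 102*n - 176) + 42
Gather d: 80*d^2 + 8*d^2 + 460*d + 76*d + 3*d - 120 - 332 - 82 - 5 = 88*d^2 + 539*d - 539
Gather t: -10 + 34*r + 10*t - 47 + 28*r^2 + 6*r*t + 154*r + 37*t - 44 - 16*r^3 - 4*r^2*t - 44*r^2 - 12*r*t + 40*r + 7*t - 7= -16*r^3 - 16*r^2 + 228*r + t*(-4*r^2 - 6*r + 54) - 108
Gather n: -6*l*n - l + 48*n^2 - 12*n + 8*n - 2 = -l + 48*n^2 + n*(-6*l - 4) - 2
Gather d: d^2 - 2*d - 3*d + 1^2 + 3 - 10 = d^2 - 5*d - 6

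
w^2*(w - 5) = w^3 - 5*w^2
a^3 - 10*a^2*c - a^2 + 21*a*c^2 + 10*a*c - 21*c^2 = (a - 1)*(a - 7*c)*(a - 3*c)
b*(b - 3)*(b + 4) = b^3 + b^2 - 12*b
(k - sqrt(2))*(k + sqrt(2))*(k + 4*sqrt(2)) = k^3 + 4*sqrt(2)*k^2 - 2*k - 8*sqrt(2)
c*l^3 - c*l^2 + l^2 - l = l*(l - 1)*(c*l + 1)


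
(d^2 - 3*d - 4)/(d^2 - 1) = (d - 4)/(d - 1)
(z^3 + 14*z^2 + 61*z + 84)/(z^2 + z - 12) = (z^2 + 10*z + 21)/(z - 3)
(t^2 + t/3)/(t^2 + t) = (t + 1/3)/(t + 1)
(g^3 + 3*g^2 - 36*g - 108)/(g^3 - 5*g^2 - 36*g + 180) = (g + 3)/(g - 5)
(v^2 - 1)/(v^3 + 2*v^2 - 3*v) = (v + 1)/(v*(v + 3))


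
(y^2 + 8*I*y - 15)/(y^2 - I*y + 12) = (y + 5*I)/(y - 4*I)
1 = 1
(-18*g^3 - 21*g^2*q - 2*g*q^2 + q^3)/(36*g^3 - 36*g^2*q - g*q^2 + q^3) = (3*g^2 + 4*g*q + q^2)/(-6*g^2 + 5*g*q + q^2)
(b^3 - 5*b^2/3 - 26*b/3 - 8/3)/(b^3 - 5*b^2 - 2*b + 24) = (b + 1/3)/(b - 3)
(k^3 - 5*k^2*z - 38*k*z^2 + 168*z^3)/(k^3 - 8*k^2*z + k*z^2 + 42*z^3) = (-k^2 - 2*k*z + 24*z^2)/(-k^2 + k*z + 6*z^2)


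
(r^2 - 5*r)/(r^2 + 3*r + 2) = r*(r - 5)/(r^2 + 3*r + 2)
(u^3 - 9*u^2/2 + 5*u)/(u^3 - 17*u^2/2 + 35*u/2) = (2*u^2 - 9*u + 10)/(2*u^2 - 17*u + 35)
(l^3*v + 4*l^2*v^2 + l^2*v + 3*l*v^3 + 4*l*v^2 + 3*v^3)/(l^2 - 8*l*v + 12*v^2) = v*(l^3 + 4*l^2*v + l^2 + 3*l*v^2 + 4*l*v + 3*v^2)/(l^2 - 8*l*v + 12*v^2)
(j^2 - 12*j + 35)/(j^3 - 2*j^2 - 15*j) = (j - 7)/(j*(j + 3))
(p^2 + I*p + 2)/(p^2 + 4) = (p - I)/(p - 2*I)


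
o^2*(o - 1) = o^3 - o^2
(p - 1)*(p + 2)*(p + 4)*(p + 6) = p^4 + 11*p^3 + 32*p^2 + 4*p - 48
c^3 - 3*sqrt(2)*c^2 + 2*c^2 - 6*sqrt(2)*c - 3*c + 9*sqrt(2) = (c - 1)*(c + 3)*(c - 3*sqrt(2))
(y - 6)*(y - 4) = y^2 - 10*y + 24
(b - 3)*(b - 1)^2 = b^3 - 5*b^2 + 7*b - 3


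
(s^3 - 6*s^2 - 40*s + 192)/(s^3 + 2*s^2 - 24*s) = (s - 8)/s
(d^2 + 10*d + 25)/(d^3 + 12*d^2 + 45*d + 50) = 1/(d + 2)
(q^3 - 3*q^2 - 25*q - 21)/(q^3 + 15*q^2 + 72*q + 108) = (q^2 - 6*q - 7)/(q^2 + 12*q + 36)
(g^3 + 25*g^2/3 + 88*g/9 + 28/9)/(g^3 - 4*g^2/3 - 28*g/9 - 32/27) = 3*(g + 7)/(3*g - 8)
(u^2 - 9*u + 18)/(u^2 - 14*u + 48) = (u - 3)/(u - 8)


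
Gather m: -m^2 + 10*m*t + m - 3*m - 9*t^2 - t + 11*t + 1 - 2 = -m^2 + m*(10*t - 2) - 9*t^2 + 10*t - 1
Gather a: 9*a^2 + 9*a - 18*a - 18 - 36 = 9*a^2 - 9*a - 54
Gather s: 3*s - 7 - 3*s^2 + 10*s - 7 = -3*s^2 + 13*s - 14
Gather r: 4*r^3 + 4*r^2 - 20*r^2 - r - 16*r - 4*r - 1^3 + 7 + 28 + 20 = 4*r^3 - 16*r^2 - 21*r + 54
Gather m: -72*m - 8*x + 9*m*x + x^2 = m*(9*x - 72) + x^2 - 8*x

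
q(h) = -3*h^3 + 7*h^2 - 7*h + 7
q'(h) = -9*h^2 + 14*h - 7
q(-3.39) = 228.05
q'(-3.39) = -157.89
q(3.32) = -48.87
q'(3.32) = -59.72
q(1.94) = -2.14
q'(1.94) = -13.71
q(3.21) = -42.57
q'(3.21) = -54.80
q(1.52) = 2.00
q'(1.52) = -6.51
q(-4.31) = 407.39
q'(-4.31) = -234.52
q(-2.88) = 156.88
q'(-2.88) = -121.97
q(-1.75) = 56.77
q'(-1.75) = -59.06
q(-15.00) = 11812.00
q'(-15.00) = -2242.00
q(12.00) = -4253.00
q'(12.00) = -1135.00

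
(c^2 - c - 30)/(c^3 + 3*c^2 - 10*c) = (c - 6)/(c*(c - 2))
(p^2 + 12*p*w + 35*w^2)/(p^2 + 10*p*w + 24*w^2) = (p^2 + 12*p*w + 35*w^2)/(p^2 + 10*p*w + 24*w^2)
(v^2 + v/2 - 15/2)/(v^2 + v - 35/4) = 2*(v + 3)/(2*v + 7)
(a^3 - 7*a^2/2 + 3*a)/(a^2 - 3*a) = (a^2 - 7*a/2 + 3)/(a - 3)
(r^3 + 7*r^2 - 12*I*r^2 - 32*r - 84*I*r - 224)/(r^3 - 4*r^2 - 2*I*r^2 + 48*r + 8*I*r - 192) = (r^2 + r*(7 - 4*I) - 28*I)/(r^2 + r*(-4 + 6*I) - 24*I)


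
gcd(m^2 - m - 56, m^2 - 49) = m + 7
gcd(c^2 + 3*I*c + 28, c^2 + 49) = c + 7*I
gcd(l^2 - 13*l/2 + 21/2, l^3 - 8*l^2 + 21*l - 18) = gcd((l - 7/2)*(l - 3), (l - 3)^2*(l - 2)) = l - 3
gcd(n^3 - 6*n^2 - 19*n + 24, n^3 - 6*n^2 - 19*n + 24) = n^3 - 6*n^2 - 19*n + 24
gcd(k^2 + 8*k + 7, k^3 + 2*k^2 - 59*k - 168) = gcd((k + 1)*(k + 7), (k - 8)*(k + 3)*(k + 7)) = k + 7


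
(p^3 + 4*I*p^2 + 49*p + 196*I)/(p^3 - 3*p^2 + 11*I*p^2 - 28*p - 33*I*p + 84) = (p - 7*I)/(p - 3)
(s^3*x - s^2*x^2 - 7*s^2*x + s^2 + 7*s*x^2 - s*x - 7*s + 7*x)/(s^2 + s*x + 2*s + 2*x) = (s^3*x - s^2*x^2 - 7*s^2*x + s^2 + 7*s*x^2 - s*x - 7*s + 7*x)/(s^2 + s*x + 2*s + 2*x)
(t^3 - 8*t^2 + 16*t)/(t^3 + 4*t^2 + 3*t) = (t^2 - 8*t + 16)/(t^2 + 4*t + 3)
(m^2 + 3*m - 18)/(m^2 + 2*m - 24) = (m - 3)/(m - 4)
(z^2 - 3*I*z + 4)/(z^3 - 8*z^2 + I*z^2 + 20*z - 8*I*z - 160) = (z + I)/(z^2 + z*(-8 + 5*I) - 40*I)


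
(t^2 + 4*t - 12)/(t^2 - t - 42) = (t - 2)/(t - 7)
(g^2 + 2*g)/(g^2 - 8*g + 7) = g*(g + 2)/(g^2 - 8*g + 7)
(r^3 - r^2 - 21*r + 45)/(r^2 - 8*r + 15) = (r^2 + 2*r - 15)/(r - 5)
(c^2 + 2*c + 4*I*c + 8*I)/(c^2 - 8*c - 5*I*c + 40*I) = (c^2 + c*(2 + 4*I) + 8*I)/(c^2 + c*(-8 - 5*I) + 40*I)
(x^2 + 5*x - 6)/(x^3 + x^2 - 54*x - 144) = (x - 1)/(x^2 - 5*x - 24)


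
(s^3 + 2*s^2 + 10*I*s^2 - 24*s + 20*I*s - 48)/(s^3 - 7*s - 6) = (s^2 + 10*I*s - 24)/(s^2 - 2*s - 3)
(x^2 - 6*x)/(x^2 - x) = (x - 6)/(x - 1)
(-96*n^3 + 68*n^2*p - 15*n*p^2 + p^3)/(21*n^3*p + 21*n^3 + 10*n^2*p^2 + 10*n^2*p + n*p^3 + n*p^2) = (-96*n^3 + 68*n^2*p - 15*n*p^2 + p^3)/(n*(21*n^2*p + 21*n^2 + 10*n*p^2 + 10*n*p + p^3 + p^2))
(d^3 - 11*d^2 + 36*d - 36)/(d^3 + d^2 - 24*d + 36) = (d - 6)/(d + 6)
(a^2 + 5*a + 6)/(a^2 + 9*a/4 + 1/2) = 4*(a + 3)/(4*a + 1)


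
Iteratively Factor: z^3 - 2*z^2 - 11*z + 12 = (z - 4)*(z^2 + 2*z - 3) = (z - 4)*(z + 3)*(z - 1)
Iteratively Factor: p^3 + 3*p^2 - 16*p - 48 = (p + 3)*(p^2 - 16) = (p - 4)*(p + 3)*(p + 4)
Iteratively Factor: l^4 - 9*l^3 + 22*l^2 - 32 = (l - 2)*(l^3 - 7*l^2 + 8*l + 16) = (l - 2)*(l + 1)*(l^2 - 8*l + 16) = (l - 4)*(l - 2)*(l + 1)*(l - 4)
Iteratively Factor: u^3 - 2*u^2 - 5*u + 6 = (u + 2)*(u^2 - 4*u + 3) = (u - 3)*(u + 2)*(u - 1)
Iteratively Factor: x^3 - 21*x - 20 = (x + 1)*(x^2 - x - 20) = (x - 5)*(x + 1)*(x + 4)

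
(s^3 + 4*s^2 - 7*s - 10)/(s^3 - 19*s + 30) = (s + 1)/(s - 3)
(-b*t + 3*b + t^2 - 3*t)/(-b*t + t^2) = (t - 3)/t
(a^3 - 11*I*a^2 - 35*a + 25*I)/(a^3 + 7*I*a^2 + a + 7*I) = (a^2 - 10*I*a - 25)/(a^2 + 8*I*a - 7)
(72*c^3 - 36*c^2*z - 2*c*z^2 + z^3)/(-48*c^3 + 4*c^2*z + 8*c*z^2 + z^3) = (-6*c + z)/(4*c + z)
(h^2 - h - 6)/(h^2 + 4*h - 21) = (h + 2)/(h + 7)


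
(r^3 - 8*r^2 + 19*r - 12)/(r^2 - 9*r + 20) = (r^2 - 4*r + 3)/(r - 5)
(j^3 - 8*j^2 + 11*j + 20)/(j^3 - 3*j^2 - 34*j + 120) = (j + 1)/(j + 6)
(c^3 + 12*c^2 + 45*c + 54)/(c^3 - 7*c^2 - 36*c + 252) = (c^2 + 6*c + 9)/(c^2 - 13*c + 42)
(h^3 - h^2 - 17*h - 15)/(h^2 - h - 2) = (h^2 - 2*h - 15)/(h - 2)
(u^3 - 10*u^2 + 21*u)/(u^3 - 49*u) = (u - 3)/(u + 7)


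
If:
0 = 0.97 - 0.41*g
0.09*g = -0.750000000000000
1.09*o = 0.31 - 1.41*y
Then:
No Solution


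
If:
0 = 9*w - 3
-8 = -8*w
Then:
No Solution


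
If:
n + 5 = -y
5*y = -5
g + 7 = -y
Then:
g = -6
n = -4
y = -1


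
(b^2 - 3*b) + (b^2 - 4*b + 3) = 2*b^2 - 7*b + 3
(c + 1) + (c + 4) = 2*c + 5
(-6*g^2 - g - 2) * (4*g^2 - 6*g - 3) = -24*g^4 + 32*g^3 + 16*g^2 + 15*g + 6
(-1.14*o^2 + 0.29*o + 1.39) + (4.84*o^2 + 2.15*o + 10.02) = 3.7*o^2 + 2.44*o + 11.41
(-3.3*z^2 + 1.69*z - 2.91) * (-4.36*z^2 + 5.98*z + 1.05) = 14.388*z^4 - 27.1024*z^3 + 19.3288*z^2 - 15.6273*z - 3.0555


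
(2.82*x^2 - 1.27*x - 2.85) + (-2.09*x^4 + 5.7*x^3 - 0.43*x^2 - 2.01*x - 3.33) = -2.09*x^4 + 5.7*x^3 + 2.39*x^2 - 3.28*x - 6.18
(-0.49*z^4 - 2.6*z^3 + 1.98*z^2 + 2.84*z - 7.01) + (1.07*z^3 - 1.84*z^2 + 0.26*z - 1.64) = -0.49*z^4 - 1.53*z^3 + 0.14*z^2 + 3.1*z - 8.65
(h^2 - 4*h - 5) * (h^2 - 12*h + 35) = h^4 - 16*h^3 + 78*h^2 - 80*h - 175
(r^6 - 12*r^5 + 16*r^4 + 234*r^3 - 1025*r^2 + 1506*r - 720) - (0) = r^6 - 12*r^5 + 16*r^4 + 234*r^3 - 1025*r^2 + 1506*r - 720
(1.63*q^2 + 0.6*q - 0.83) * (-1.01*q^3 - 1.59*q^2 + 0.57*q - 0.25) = -1.6463*q^5 - 3.1977*q^4 + 0.8134*q^3 + 1.2542*q^2 - 0.6231*q + 0.2075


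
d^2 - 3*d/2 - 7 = (d - 7/2)*(d + 2)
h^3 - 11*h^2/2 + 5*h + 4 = (h - 4)*(h - 2)*(h + 1/2)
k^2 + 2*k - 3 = (k - 1)*(k + 3)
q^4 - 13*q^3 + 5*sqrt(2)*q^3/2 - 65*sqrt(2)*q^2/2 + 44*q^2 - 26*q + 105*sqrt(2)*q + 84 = (q - 7)*(q - 6)*(q + sqrt(2)/2)*(q + 2*sqrt(2))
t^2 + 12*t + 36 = (t + 6)^2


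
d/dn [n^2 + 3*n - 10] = 2*n + 3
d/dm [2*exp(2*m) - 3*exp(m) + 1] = (4*exp(m) - 3)*exp(m)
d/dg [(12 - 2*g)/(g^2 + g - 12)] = 2*(-g^2 - g + (g - 6)*(2*g + 1) + 12)/(g^2 + g - 12)^2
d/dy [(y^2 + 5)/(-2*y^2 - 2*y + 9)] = 2*(-y^2 + 19*y + 5)/(4*y^4 + 8*y^3 - 32*y^2 - 36*y + 81)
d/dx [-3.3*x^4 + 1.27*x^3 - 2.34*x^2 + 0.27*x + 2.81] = -13.2*x^3 + 3.81*x^2 - 4.68*x + 0.27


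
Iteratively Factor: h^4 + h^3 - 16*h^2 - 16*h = (h + 1)*(h^3 - 16*h) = (h - 4)*(h + 1)*(h^2 + 4*h) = (h - 4)*(h + 1)*(h + 4)*(h)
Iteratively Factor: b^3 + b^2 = (b)*(b^2 + b) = b*(b + 1)*(b)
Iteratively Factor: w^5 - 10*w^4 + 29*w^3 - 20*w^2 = (w - 5)*(w^4 - 5*w^3 + 4*w^2) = w*(w - 5)*(w^3 - 5*w^2 + 4*w) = w*(w - 5)*(w - 1)*(w^2 - 4*w) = w^2*(w - 5)*(w - 1)*(w - 4)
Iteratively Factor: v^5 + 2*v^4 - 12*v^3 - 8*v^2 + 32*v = (v - 2)*(v^4 + 4*v^3 - 4*v^2 - 16*v) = (v - 2)^2*(v^3 + 6*v^2 + 8*v) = (v - 2)^2*(v + 4)*(v^2 + 2*v) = v*(v - 2)^2*(v + 4)*(v + 2)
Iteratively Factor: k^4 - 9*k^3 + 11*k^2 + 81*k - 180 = (k + 3)*(k^3 - 12*k^2 + 47*k - 60) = (k - 4)*(k + 3)*(k^2 - 8*k + 15) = (k - 5)*(k - 4)*(k + 3)*(k - 3)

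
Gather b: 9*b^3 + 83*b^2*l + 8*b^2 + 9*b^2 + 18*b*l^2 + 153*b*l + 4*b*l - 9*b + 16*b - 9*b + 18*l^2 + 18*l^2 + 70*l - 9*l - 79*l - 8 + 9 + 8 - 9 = 9*b^3 + b^2*(83*l + 17) + b*(18*l^2 + 157*l - 2) + 36*l^2 - 18*l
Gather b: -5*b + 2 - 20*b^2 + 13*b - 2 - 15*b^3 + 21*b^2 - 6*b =-15*b^3 + b^2 + 2*b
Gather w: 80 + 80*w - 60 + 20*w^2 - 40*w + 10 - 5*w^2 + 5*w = 15*w^2 + 45*w + 30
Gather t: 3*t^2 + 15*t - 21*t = 3*t^2 - 6*t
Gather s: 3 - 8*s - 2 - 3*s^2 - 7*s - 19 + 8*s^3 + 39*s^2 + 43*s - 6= 8*s^3 + 36*s^2 + 28*s - 24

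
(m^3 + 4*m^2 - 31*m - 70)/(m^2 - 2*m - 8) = (m^2 + 2*m - 35)/(m - 4)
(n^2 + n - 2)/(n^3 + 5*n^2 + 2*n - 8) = 1/(n + 4)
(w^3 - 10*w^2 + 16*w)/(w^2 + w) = (w^2 - 10*w + 16)/(w + 1)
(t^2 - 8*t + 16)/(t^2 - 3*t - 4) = (t - 4)/(t + 1)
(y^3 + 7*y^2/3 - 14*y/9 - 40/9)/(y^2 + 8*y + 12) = (y^2 + y/3 - 20/9)/(y + 6)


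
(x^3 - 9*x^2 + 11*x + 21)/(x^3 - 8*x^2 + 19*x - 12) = (x^2 - 6*x - 7)/(x^2 - 5*x + 4)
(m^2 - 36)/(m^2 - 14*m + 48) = (m + 6)/(m - 8)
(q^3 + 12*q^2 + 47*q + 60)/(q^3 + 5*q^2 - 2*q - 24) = (q + 5)/(q - 2)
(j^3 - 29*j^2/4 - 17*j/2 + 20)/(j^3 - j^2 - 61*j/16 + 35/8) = 4*(j - 8)/(4*j - 7)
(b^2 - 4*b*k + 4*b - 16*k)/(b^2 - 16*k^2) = (b + 4)/(b + 4*k)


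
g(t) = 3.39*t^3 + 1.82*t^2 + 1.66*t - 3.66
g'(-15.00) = 2235.31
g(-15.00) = -11060.31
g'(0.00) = 1.66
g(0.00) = -3.66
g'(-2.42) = 52.41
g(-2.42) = -45.06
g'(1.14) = 19.03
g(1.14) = 5.62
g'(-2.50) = 56.12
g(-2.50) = -49.40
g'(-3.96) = 146.73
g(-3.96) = -192.21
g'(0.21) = 2.87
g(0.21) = -3.20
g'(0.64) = 8.16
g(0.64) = -0.96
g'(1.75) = 39.18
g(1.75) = 22.99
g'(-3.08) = 86.93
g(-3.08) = -90.56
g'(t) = 10.17*t^2 + 3.64*t + 1.66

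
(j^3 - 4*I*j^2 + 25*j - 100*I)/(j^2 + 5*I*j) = j - 9*I - 20/j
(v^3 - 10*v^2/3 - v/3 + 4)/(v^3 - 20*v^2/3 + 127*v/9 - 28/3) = 3*(v + 1)/(3*v - 7)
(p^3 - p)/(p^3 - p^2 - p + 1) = p/(p - 1)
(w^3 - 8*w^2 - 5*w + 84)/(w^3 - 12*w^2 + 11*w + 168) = (w - 4)/(w - 8)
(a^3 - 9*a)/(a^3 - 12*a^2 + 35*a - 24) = a*(a + 3)/(a^2 - 9*a + 8)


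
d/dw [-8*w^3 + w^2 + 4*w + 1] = -24*w^2 + 2*w + 4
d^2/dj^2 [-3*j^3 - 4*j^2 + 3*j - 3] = -18*j - 8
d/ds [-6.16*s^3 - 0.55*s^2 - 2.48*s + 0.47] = -18.48*s^2 - 1.1*s - 2.48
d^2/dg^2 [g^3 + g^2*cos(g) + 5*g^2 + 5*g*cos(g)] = -g^2*cos(g) - 4*g*sin(g) - 5*g*cos(g) + 6*g - 10*sin(g) + 2*cos(g) + 10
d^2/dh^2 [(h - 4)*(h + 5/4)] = 2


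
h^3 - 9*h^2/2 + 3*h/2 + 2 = (h - 4)*(h - 1)*(h + 1/2)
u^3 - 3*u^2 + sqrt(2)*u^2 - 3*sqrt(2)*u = u*(u - 3)*(u + sqrt(2))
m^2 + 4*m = m*(m + 4)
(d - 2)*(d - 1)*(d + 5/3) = d^3 - 4*d^2/3 - 3*d + 10/3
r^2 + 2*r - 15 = (r - 3)*(r + 5)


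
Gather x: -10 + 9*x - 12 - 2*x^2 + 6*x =-2*x^2 + 15*x - 22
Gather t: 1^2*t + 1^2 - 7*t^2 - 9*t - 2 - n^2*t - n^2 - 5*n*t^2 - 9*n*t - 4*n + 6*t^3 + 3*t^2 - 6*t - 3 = -n^2 - 4*n + 6*t^3 + t^2*(-5*n - 4) + t*(-n^2 - 9*n - 14) - 4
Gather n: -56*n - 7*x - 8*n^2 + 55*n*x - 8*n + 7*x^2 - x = -8*n^2 + n*(55*x - 64) + 7*x^2 - 8*x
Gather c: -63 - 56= -119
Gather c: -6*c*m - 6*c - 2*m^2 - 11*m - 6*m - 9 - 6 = c*(-6*m - 6) - 2*m^2 - 17*m - 15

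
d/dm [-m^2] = -2*m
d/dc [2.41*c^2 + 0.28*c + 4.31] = 4.82*c + 0.28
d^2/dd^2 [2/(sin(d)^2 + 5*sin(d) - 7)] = 2*(-4*sin(d)^4 - 15*sin(d)^3 - 47*sin(d)^2 - 5*sin(d) + 64)/(sin(d)^2 + 5*sin(d) - 7)^3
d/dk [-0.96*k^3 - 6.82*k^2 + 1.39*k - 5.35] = -2.88*k^2 - 13.64*k + 1.39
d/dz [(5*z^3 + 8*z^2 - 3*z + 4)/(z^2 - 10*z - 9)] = (5*z^4 - 100*z^3 - 212*z^2 - 152*z + 67)/(z^4 - 20*z^3 + 82*z^2 + 180*z + 81)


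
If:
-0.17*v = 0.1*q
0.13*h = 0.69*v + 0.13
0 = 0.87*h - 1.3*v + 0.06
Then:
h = -0.49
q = 0.48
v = -0.28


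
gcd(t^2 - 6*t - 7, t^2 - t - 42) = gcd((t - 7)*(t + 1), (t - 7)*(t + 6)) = t - 7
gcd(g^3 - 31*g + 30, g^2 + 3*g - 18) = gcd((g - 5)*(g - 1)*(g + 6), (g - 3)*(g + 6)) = g + 6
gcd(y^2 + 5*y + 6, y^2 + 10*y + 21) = y + 3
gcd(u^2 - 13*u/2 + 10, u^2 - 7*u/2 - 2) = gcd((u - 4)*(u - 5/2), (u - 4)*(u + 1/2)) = u - 4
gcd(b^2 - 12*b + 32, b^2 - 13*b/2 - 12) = b - 8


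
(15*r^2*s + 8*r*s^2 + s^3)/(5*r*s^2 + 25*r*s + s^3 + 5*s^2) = (3*r + s)/(s + 5)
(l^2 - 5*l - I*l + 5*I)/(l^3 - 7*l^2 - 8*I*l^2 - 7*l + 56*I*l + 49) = (l - 5)/(l^2 - 7*l*(1 + I) + 49*I)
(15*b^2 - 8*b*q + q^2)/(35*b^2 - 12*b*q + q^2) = (-3*b + q)/(-7*b + q)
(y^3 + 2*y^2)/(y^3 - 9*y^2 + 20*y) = y*(y + 2)/(y^2 - 9*y + 20)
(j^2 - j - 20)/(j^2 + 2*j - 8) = (j - 5)/(j - 2)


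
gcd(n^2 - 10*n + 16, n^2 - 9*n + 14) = n - 2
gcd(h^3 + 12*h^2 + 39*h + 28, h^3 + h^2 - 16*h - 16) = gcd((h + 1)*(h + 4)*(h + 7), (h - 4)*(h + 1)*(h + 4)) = h^2 + 5*h + 4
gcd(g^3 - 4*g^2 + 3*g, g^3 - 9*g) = g^2 - 3*g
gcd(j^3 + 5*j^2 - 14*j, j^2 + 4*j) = j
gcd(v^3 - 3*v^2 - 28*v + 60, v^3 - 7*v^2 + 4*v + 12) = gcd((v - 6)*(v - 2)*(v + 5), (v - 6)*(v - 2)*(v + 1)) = v^2 - 8*v + 12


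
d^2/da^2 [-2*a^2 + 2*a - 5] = -4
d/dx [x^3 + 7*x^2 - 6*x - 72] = 3*x^2 + 14*x - 6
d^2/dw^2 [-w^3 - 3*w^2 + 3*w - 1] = -6*w - 6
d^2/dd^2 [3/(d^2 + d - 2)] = 6*(-d^2 - d + (2*d + 1)^2 + 2)/(d^2 + d - 2)^3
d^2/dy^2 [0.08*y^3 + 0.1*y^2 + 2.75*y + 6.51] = 0.48*y + 0.2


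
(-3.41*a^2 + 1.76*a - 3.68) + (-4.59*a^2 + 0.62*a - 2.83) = -8.0*a^2 + 2.38*a - 6.51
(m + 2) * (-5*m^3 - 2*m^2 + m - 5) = -5*m^4 - 12*m^3 - 3*m^2 - 3*m - 10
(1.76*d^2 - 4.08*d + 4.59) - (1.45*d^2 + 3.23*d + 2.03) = 0.31*d^2 - 7.31*d + 2.56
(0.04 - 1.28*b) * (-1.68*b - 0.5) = 2.1504*b^2 + 0.5728*b - 0.02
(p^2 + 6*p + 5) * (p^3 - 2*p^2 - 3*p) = p^5 + 4*p^4 - 10*p^3 - 28*p^2 - 15*p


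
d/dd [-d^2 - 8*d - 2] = -2*d - 8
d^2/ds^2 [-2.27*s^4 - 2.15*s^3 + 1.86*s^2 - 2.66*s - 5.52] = -27.24*s^2 - 12.9*s + 3.72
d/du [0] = 0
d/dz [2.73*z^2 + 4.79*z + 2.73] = 5.46*z + 4.79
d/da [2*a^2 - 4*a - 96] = 4*a - 4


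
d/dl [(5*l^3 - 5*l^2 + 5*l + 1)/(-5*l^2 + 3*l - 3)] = (-25*l^4 + 30*l^3 - 35*l^2 + 40*l - 18)/(25*l^4 - 30*l^3 + 39*l^2 - 18*l + 9)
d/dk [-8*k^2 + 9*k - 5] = 9 - 16*k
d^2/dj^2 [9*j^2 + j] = 18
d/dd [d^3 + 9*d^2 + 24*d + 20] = 3*d^2 + 18*d + 24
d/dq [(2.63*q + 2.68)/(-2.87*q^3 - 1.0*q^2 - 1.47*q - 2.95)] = (15.0962*q^3 + 25.7048*q^2 + 5.36*q - 3.8189)/(8.2369*q^6 + 5.74*q^5 + 9.4378*q^4 + 19.873*q^3 + 8.0609*q^2 + 8.673*q + 8.7025)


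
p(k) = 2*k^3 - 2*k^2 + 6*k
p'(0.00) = 6.00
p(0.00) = 0.00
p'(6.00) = 198.00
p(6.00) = 396.00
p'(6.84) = 259.35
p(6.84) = 587.50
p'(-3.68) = 101.97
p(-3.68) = -148.84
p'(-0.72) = 11.99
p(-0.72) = -6.10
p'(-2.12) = 41.45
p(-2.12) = -40.77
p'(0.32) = 5.33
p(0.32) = 1.78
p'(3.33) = 59.21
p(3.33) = 71.65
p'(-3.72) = 103.91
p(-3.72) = -152.95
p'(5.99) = 197.32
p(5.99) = 394.02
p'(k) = 6*k^2 - 4*k + 6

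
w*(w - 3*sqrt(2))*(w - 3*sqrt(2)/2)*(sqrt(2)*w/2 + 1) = sqrt(2)*w^4/2 - 7*w^3/2 + 9*w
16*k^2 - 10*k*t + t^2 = (-8*k + t)*(-2*k + t)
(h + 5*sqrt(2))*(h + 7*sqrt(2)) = h^2 + 12*sqrt(2)*h + 70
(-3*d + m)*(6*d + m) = -18*d^2 + 3*d*m + m^2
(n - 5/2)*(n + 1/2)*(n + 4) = n^3 + 2*n^2 - 37*n/4 - 5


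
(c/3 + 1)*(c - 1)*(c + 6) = c^3/3 + 8*c^2/3 + 3*c - 6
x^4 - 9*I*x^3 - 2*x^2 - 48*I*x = x*(x - 8*I)*(x - 3*I)*(x + 2*I)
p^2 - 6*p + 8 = (p - 4)*(p - 2)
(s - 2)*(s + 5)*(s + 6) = s^3 + 9*s^2 + 8*s - 60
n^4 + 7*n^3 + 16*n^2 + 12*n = n*(n + 2)^2*(n + 3)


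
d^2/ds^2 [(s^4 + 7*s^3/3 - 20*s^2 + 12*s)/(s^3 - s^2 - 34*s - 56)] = 8*(13*s^6 + 408*s^5 + 1758*s^4 + 8294*s^3 + 29652*s^2 + 14952*s - 64176)/(3*(s^9 - 3*s^8 - 99*s^7 + 35*s^6 + 3702*s^5 + 7788*s^4 - 41320*s^3 - 203616*s^2 - 319872*s - 175616))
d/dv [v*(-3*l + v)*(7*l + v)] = -21*l^2 + 8*l*v + 3*v^2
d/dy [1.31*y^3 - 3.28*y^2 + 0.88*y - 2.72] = 3.93*y^2 - 6.56*y + 0.88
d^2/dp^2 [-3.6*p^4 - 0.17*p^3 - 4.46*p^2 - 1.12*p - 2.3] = -43.2*p^2 - 1.02*p - 8.92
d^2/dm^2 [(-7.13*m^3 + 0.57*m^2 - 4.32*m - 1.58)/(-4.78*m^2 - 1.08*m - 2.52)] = (2.27373675443232e-13*m^5 + 48.1579200000001*m^3 + 374.228832*m^2 + 8.38771200000006*m - 65.132352)/(109.215352*m^6 + 74.028816*m^5 + 189.46008*m^4 + 79.3152*m^3 + 99.88272*m^2 + 20.575296*m + 16.003008)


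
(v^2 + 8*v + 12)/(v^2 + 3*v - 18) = (v + 2)/(v - 3)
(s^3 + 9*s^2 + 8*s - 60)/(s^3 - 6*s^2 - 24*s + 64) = (s^2 + 11*s + 30)/(s^2 - 4*s - 32)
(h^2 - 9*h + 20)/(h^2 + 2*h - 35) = (h - 4)/(h + 7)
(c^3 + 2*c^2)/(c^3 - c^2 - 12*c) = c*(c + 2)/(c^2 - c - 12)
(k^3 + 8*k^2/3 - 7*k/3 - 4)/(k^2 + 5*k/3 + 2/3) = (3*k^2 + 5*k - 12)/(3*k + 2)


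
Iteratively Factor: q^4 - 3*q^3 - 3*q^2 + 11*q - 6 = (q - 3)*(q^3 - 3*q + 2) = (q - 3)*(q - 1)*(q^2 + q - 2) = (q - 3)*(q - 1)^2*(q + 2)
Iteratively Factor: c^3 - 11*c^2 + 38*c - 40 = (c - 5)*(c^2 - 6*c + 8) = (c - 5)*(c - 2)*(c - 4)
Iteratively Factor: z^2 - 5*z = (z)*(z - 5)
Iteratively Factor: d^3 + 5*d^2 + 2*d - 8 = (d + 4)*(d^2 + d - 2) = (d + 2)*(d + 4)*(d - 1)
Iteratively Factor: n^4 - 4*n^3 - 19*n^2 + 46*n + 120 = (n + 2)*(n^3 - 6*n^2 - 7*n + 60) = (n - 5)*(n + 2)*(n^2 - n - 12) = (n - 5)*(n + 2)*(n + 3)*(n - 4)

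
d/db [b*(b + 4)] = 2*b + 4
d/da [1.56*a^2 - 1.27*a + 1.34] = 3.12*a - 1.27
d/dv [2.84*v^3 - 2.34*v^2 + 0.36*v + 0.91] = 8.52*v^2 - 4.68*v + 0.36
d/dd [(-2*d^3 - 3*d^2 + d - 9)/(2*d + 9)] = (-8*d^3 - 60*d^2 - 54*d + 27)/(4*d^2 + 36*d + 81)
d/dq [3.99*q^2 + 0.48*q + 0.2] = 7.98*q + 0.48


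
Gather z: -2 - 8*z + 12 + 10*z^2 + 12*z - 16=10*z^2 + 4*z - 6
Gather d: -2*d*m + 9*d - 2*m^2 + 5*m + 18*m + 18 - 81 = d*(9 - 2*m) - 2*m^2 + 23*m - 63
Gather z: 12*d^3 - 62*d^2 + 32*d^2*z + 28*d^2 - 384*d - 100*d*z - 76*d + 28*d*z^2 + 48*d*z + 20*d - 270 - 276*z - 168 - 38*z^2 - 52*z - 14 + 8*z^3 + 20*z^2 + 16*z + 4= 12*d^3 - 34*d^2 - 440*d + 8*z^3 + z^2*(28*d - 18) + z*(32*d^2 - 52*d - 312) - 448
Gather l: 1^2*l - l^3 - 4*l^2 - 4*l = -l^3 - 4*l^2 - 3*l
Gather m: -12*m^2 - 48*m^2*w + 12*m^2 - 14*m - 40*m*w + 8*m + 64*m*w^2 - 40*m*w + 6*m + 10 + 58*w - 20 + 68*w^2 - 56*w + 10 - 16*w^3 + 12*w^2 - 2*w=-48*m^2*w + m*(64*w^2 - 80*w) - 16*w^3 + 80*w^2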